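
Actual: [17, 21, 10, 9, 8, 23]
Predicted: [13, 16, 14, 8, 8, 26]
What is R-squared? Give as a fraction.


Mean(y) = 44/3. SS_res = 67. SS_tot = 640/3. R^2 = 1 - 67/(640/3) = 439/640.

439/640


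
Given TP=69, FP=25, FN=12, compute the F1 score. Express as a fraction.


Precision = 69/94 = 69/94. Recall = 69/81 = 23/27. F1 = 2*P*R/(P+R) = 138/175.

138/175


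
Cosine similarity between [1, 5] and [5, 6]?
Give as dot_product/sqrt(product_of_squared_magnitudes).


dot = 35. |a|^2 = 26, |b|^2 = 61. cos = 35/sqrt(1586).

35/sqrt(1586)


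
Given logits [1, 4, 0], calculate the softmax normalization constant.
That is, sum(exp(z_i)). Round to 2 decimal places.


Denom = e^1=2.7183 + e^4=54.5982 + e^0=1.0000. Sum = 58.3165, which rounds to 58.32.

58.32


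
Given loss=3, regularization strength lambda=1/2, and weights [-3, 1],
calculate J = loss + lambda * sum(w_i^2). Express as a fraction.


L2 sq norm = sum(w^2) = 10. J = 3 + 1/2 * 10 = 8.

8


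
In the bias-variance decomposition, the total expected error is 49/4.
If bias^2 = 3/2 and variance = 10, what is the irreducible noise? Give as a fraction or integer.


Total error = bias^2 + variance + irreducible noise. So irreducible noise = 49/4 - 3/2 - 10 = 3/4.

3/4


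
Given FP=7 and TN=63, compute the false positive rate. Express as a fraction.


FPR = FP / (FP + TN) = 7 / 70 = 1/10.

1/10


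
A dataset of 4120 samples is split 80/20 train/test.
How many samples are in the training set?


Test set = 4120 * 20% = 824. Training set = 4120 - 824 = 3296.

3296


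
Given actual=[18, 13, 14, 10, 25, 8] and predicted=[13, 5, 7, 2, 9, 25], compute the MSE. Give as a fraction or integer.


MSE = (1/6) * ((18-13)^2=25 + (13-5)^2=64 + (14-7)^2=49 + (10-2)^2=64 + (25-9)^2=256 + (8-25)^2=289). Sum = 747. MSE = 249/2.

249/2


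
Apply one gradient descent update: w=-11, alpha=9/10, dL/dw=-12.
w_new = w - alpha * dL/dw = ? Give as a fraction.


w_new = -11 - 9/10 * -12 = -11 - -54/5 = -1/5.

-1/5


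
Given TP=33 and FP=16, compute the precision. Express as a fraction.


Precision = TP / (TP + FP) = 33 / 49 = 33/49.

33/49


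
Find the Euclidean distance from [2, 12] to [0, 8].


d = sqrt(sum of squared differences). (2-0)^2=4, (12-8)^2=16. Sum = 20.

sqrt(20)


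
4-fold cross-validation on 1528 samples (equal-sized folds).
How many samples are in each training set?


Each validation fold has 1528/4 = 382 samples. Training set = 1528 - 382 = 1146.

1146


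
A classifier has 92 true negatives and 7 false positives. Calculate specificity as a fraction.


Specificity = TN / (TN + FP) = 92 / 99 = 92/99.

92/99


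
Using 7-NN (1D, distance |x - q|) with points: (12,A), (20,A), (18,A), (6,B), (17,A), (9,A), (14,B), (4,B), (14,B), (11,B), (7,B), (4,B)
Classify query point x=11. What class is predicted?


Distances: |12-11|=1, |20-11|=9, |18-11|=7, |6-11|=5, |17-11|=6, |9-11|=2, |14-11|=3, |4-11|=7, |14-11|=3, |11-11|=0, |7-11|=4, |4-11|=7. 7 nearest: (11,B), (12,A), (9,A), (14,B), (14,B), (7,B), (6,B). Counts: {'B': 5, 'A': 2}. Majority class: B.

B


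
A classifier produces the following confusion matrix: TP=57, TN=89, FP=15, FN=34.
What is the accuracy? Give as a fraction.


Accuracy = (TP + TN) / (TP + TN + FP + FN) = (57 + 89) / 195 = 146/195.

146/195


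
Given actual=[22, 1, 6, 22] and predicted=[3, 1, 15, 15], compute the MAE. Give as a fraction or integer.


MAE = (1/4) * (|22-3|=19 + |1-1|=0 + |6-15|=9 + |22-15|=7). Sum = 35. MAE = 35/4.

35/4


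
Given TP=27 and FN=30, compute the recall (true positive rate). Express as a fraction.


Recall = TP / (TP + FN) = 27 / 57 = 9/19.

9/19


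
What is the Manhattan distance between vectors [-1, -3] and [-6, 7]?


d = sum of absolute differences: |-1--6|=5 + |-3-7|=10 = 15.

15


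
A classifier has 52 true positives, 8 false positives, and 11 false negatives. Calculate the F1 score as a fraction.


Precision = 52/60 = 13/15. Recall = 52/63 = 52/63. F1 = 2*P*R/(P+R) = 104/123.

104/123


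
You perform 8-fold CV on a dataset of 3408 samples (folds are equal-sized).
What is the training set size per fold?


Each validation fold has 3408/8 = 426 samples. Training set = 3408 - 426 = 2982.

2982


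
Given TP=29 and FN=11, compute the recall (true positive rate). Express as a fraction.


Recall = TP / (TP + FN) = 29 / 40 = 29/40.

29/40


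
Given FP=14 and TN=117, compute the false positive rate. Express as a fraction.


FPR = FP / (FP + TN) = 14 / 131 = 14/131.

14/131


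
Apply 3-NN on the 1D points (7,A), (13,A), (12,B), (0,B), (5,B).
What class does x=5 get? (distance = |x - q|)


Distances: |7-5|=2, |13-5|=8, |12-5|=7, |0-5|=5, |5-5|=0. 3 nearest: (5,B), (7,A), (0,B). Counts: {'B': 2, 'A': 1}. Majority class: B.

B


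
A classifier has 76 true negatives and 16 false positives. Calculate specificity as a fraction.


Specificity = TN / (TN + FP) = 76 / 92 = 19/23.

19/23


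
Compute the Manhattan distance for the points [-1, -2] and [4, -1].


d = sum of absolute differences: |-1-4|=5 + |-2--1|=1 = 6.

6


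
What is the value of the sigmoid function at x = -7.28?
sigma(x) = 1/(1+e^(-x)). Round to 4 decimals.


sigma(-7.28) = 1/(1+e^(7.28)) = 1/(1+1450.988025) = 1/1451.988025 = 0.0007.

0.0007


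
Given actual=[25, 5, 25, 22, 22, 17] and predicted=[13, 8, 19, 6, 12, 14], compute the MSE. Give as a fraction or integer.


MSE = (1/6) * ((25-13)^2=144 + (5-8)^2=9 + (25-19)^2=36 + (22-6)^2=256 + (22-12)^2=100 + (17-14)^2=9). Sum = 554. MSE = 277/3.

277/3


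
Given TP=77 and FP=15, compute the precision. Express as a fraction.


Precision = TP / (TP + FP) = 77 / 92 = 77/92.

77/92


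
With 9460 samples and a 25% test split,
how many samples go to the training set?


Test set = 9460 * 25% = 2365. Training set = 9460 - 2365 = 7095.

7095


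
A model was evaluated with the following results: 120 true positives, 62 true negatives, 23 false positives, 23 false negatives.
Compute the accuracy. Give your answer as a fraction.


Accuracy = (TP + TN) / (TP + TN + FP + FN) = (120 + 62) / 228 = 91/114.

91/114


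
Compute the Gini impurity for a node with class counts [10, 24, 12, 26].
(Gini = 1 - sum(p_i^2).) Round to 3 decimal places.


Total = 72. Proportions: 10/72, 24/72, 12/72, 26/72. sum(p_i^2) = 0.2886. Gini = 1 - 0.2886 = 0.7114, which rounds to 0.711.

0.711


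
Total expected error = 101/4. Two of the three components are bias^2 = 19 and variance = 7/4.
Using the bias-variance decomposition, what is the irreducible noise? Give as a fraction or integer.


Total error = bias^2 + variance + irreducible noise. So irreducible noise = 101/4 - 19 - 7/4 = 9/2.

9/2


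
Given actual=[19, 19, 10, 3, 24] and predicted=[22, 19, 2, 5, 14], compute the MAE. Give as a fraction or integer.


MAE = (1/5) * (|19-22|=3 + |19-19|=0 + |10-2|=8 + |3-5|=2 + |24-14|=10). Sum = 23. MAE = 23/5.

23/5


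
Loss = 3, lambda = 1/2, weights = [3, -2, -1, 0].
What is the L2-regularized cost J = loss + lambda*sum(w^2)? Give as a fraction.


L2 sq norm = sum(w^2) = 14. J = 3 + 1/2 * 14 = 10.

10


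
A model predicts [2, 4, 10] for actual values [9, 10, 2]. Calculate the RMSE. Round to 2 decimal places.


MSE = 49.6667. RMSE = sqrt(49.6667) = 7.05.

7.05


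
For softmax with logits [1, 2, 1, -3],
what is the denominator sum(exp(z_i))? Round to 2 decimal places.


Denom = e^1=2.7183 + e^2=7.3891 + e^1=2.7183 + e^-3=0.0498. Sum = 12.8755, which rounds to 12.88.

12.88


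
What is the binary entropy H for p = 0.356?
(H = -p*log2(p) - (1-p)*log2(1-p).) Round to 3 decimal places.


H = -0.356*log2(0.356) - 0.644*log2(0.644) = 0.939.

0.939


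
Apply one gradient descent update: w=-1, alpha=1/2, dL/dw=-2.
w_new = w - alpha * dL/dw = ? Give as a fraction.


w_new = -1 - 1/2 * -2 = -1 - -1 = 0.

0


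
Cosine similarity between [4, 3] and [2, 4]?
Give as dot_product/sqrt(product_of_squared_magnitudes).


dot = 20. |a|^2 = 25, |b|^2 = 20. cos = 20/sqrt(500).

20/sqrt(500)


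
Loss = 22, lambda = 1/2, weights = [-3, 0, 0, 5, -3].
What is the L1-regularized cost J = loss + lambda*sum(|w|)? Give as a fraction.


L1 norm = sum(|w|) = 11. J = 22 + 1/2 * 11 = 55/2.

55/2


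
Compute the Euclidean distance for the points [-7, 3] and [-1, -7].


d = sqrt(sum of squared differences). (-7--1)^2=36, (3--7)^2=100. Sum = 136.

sqrt(136)


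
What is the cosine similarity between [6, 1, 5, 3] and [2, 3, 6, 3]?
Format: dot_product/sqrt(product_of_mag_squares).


dot = 54. |a|^2 = 71, |b|^2 = 58. cos = 54/sqrt(4118).

54/sqrt(4118)


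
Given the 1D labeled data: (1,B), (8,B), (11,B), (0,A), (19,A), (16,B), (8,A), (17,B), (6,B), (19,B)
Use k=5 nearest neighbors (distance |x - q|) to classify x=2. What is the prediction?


Distances: |1-2|=1, |8-2|=6, |11-2|=9, |0-2|=2, |19-2|=17, |16-2|=14, |8-2|=6, |17-2|=15, |6-2|=4, |19-2|=17. 5 nearest: (1,B), (0,A), (6,B), (8,A), (8,B). Counts: {'B': 3, 'A': 2}. Majority class: B.

B


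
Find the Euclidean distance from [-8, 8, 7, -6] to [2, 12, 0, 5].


d = sqrt(sum of squared differences). (-8-2)^2=100, (8-12)^2=16, (7-0)^2=49, (-6-5)^2=121. Sum = 286.

sqrt(286)


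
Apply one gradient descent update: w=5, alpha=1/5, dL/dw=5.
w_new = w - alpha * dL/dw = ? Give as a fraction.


w_new = 5 - 1/5 * 5 = 5 - 1 = 4.

4


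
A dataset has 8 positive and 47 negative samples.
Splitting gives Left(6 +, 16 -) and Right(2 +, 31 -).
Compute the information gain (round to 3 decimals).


H(parent) = 0.5983. H(left) = 0.8454, H(right) = 0.3298. Weighted = (22/55)*0.8454 + (33/55)*0.3298 = 0.5360. IG = 0.5983 - 0.5360 = 0.0623, which rounds to 0.062.

0.062


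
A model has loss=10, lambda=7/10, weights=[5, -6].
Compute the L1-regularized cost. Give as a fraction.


L1 norm = sum(|w|) = 11. J = 10 + 7/10 * 11 = 177/10.

177/10


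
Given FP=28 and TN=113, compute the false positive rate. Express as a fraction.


FPR = FP / (FP + TN) = 28 / 141 = 28/141.

28/141


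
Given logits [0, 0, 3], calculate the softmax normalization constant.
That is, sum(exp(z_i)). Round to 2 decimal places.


Denom = e^0=1.0000 + e^0=1.0000 + e^3=20.0855. Sum = 22.0855, which rounds to 22.09.

22.09


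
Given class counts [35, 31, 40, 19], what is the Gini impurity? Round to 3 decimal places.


Total = 125. Proportions: 35/125, 31/125, 40/125, 19/125. sum(p_i^2) = 0.2654. Gini = 1 - 0.2654 = 0.7346, which rounds to 0.735.

0.735


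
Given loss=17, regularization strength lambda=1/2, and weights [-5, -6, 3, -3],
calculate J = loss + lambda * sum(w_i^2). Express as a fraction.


L2 sq norm = sum(w^2) = 79. J = 17 + 1/2 * 79 = 113/2.

113/2


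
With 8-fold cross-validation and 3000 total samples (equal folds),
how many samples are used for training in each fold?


Each validation fold has 3000/8 = 375 samples. Training set = 3000 - 375 = 2625.

2625


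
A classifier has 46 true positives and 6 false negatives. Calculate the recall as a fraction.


Recall = TP / (TP + FN) = 46 / 52 = 23/26.

23/26


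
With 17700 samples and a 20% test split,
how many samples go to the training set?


Test set = 17700 * 20% = 3540. Training set = 17700 - 3540 = 14160.

14160


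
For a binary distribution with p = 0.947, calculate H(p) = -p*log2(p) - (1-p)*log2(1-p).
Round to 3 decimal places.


H = -0.947*log2(0.947) - 0.053*log2(0.053) = 0.299.

0.299


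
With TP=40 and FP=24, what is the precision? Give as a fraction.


Precision = TP / (TP + FP) = 40 / 64 = 5/8.

5/8


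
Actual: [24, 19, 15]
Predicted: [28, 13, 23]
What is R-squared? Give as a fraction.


Mean(y) = 58/3. SS_res = 116. SS_tot = 122/3. R^2 = 1 - 116/(122/3) = -113/61.

-113/61


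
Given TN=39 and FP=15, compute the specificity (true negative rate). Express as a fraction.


Specificity = TN / (TN + FP) = 39 / 54 = 13/18.

13/18


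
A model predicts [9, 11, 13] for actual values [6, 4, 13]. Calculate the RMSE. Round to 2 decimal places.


MSE = 19.3333. RMSE = sqrt(19.3333) = 4.40.

4.40


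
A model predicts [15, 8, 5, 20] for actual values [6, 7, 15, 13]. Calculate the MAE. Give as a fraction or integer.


MAE = (1/4) * (|6-15|=9 + |7-8|=1 + |15-5|=10 + |13-20|=7). Sum = 27. MAE = 27/4.

27/4


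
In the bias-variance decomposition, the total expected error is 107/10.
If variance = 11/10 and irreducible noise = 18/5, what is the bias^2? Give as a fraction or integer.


Total error = bias^2 + variance + irreducible noise. So bias^2 = 107/10 - 11/10 - 18/5 = 6.

6


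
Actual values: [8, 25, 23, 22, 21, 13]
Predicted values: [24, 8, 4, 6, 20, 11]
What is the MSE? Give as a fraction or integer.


MSE = (1/6) * ((8-24)^2=256 + (25-8)^2=289 + (23-4)^2=361 + (22-6)^2=256 + (21-20)^2=1 + (13-11)^2=4). Sum = 1167. MSE = 389/2.

389/2


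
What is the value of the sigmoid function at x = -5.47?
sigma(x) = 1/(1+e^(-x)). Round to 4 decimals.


sigma(-5.47) = 1/(1+e^(5.47)) = 1/(1+237.460193) = 1/238.460193 = 0.0042.

0.0042


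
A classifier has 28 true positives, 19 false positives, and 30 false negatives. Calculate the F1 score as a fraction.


Precision = 28/47 = 28/47. Recall = 28/58 = 14/29. F1 = 2*P*R/(P+R) = 8/15.

8/15


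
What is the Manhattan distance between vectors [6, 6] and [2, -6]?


d = sum of absolute differences: |6-2|=4 + |6--6|=12 = 16.

16


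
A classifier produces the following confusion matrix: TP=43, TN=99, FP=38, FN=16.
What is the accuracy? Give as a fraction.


Accuracy = (TP + TN) / (TP + TN + FP + FN) = (43 + 99) / 196 = 71/98.

71/98


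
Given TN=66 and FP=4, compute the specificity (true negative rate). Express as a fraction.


Specificity = TN / (TN + FP) = 66 / 70 = 33/35.

33/35


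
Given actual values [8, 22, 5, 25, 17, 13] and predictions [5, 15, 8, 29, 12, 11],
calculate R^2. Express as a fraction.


Mean(y) = 15. SS_res = 112. SS_tot = 306. R^2 = 1 - 112/(306) = 97/153.

97/153


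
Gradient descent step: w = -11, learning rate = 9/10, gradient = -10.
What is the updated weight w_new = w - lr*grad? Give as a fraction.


w_new = -11 - 9/10 * -10 = -11 - -9 = -2.

-2


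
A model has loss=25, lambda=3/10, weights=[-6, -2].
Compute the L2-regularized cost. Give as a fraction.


L2 sq norm = sum(w^2) = 40. J = 25 + 3/10 * 40 = 37.

37


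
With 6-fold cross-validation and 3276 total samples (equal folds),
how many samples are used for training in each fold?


Each validation fold has 3276/6 = 546 samples. Training set = 3276 - 546 = 2730.

2730


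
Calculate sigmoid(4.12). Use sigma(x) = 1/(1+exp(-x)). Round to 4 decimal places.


sigma(4.12) = 1/(1+e^(-4.12)) = 1/(1+0.016245) = 1/1.016245 = 0.9840.

0.9840


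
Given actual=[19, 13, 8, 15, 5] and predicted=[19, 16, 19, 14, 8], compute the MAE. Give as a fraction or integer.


MAE = (1/5) * (|19-19|=0 + |13-16|=3 + |8-19|=11 + |15-14|=1 + |5-8|=3). Sum = 18. MAE = 18/5.

18/5


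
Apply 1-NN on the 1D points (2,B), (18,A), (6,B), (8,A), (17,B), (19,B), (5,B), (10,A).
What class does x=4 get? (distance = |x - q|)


Distances: |2-4|=2, |18-4|=14, |6-4|=2, |8-4|=4, |17-4|=13, |19-4|=15, |5-4|=1, |10-4|=6. 1 nearest: (5,B). Counts: {'B': 1}. Majority class: B.

B


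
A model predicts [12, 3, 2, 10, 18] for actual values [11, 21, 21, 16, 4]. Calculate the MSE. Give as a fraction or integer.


MSE = (1/5) * ((11-12)^2=1 + (21-3)^2=324 + (21-2)^2=361 + (16-10)^2=36 + (4-18)^2=196). Sum = 918. MSE = 918/5.

918/5


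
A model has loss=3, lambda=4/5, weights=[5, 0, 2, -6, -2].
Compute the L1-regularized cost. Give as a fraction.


L1 norm = sum(|w|) = 15. J = 3 + 4/5 * 15 = 15.

15


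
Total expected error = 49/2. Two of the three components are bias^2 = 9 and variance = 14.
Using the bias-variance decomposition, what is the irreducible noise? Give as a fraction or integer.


Total error = bias^2 + variance + irreducible noise. So irreducible noise = 49/2 - 9 - 14 = 3/2.

3/2


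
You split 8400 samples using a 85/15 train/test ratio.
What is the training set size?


Test set = 8400 * 15% = 1260. Training set = 8400 - 1260 = 7140.

7140


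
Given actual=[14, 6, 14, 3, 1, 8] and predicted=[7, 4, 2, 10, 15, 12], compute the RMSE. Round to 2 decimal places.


MSE = 76.3333. RMSE = sqrt(76.3333) = 8.74.

8.74


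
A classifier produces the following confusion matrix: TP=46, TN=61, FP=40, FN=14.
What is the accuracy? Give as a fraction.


Accuracy = (TP + TN) / (TP + TN + FP + FN) = (46 + 61) / 161 = 107/161.

107/161


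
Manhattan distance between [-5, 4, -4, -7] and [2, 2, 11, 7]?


d = sum of absolute differences: |-5-2|=7 + |4-2|=2 + |-4-11|=15 + |-7-7|=14 = 38.

38


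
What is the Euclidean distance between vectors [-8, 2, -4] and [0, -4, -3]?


d = sqrt(sum of squared differences). (-8-0)^2=64, (2--4)^2=36, (-4--3)^2=1. Sum = 101.

sqrt(101)


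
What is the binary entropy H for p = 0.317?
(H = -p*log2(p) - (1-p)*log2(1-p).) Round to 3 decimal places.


H = -0.317*log2(0.317) - 0.683*log2(0.683) = 0.901.

0.901


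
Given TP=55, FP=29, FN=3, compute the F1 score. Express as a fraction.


Precision = 55/84 = 55/84. Recall = 55/58 = 55/58. F1 = 2*P*R/(P+R) = 55/71.

55/71


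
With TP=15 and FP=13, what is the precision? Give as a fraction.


Precision = TP / (TP + FP) = 15 / 28 = 15/28.

15/28


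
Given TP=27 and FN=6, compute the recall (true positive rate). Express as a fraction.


Recall = TP / (TP + FN) = 27 / 33 = 9/11.

9/11


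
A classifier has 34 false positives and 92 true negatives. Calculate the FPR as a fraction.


FPR = FP / (FP + TN) = 34 / 126 = 17/63.

17/63


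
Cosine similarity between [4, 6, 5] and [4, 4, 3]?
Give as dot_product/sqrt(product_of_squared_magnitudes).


dot = 55. |a|^2 = 77, |b|^2 = 41. cos = 55/sqrt(3157).

55/sqrt(3157)


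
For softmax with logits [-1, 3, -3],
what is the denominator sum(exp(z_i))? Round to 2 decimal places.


Denom = e^-1=0.3679 + e^3=20.0855 + e^-3=0.0498. Sum = 20.5032, which rounds to 20.50.

20.50


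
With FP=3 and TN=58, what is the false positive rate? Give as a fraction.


FPR = FP / (FP + TN) = 3 / 61 = 3/61.

3/61


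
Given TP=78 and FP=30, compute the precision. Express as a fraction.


Precision = TP / (TP + FP) = 78 / 108 = 13/18.

13/18


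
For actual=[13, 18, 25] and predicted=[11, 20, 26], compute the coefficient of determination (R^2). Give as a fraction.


Mean(y) = 56/3. SS_res = 9. SS_tot = 218/3. R^2 = 1 - 9/(218/3) = 191/218.

191/218


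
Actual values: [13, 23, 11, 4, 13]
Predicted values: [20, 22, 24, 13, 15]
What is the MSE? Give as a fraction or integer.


MSE = (1/5) * ((13-20)^2=49 + (23-22)^2=1 + (11-24)^2=169 + (4-13)^2=81 + (13-15)^2=4). Sum = 304. MSE = 304/5.

304/5


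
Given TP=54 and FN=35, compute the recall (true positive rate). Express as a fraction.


Recall = TP / (TP + FN) = 54 / 89 = 54/89.

54/89


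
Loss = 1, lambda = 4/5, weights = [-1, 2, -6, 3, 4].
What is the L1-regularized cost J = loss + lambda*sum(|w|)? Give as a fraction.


L1 norm = sum(|w|) = 16. J = 1 + 4/5 * 16 = 69/5.

69/5


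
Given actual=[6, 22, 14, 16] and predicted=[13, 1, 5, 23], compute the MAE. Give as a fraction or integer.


MAE = (1/4) * (|6-13|=7 + |22-1|=21 + |14-5|=9 + |16-23|=7). Sum = 44. MAE = 11.

11


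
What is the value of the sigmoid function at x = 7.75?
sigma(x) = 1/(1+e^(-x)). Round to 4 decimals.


sigma(7.75) = 1/(1+e^(-7.75)) = 1/(1+0.000431) = 1/1.000431 = 0.9996.

0.9996


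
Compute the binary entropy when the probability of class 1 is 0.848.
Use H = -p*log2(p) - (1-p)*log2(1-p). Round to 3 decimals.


H = -0.848*log2(0.848) - 0.152*log2(0.152) = 0.615.

0.615


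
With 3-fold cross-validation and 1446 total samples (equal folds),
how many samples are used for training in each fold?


Each validation fold has 1446/3 = 482 samples. Training set = 1446 - 482 = 964.

964


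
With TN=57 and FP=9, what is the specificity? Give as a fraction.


Specificity = TN / (TN + FP) = 57 / 66 = 19/22.

19/22


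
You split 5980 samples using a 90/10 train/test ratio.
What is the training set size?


Test set = 5980 * 10% = 598. Training set = 5980 - 598 = 5382.

5382


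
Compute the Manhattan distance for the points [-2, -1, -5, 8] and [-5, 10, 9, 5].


d = sum of absolute differences: |-2--5|=3 + |-1-10|=11 + |-5-9|=14 + |8-5|=3 = 31.

31


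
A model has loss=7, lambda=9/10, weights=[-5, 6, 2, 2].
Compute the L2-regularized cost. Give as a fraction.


L2 sq norm = sum(w^2) = 69. J = 7 + 9/10 * 69 = 691/10.

691/10


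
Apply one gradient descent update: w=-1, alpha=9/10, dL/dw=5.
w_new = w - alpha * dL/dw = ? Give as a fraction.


w_new = -1 - 9/10 * 5 = -1 - 9/2 = -11/2.

-11/2


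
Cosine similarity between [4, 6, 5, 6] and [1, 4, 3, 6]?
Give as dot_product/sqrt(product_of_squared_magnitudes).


dot = 79. |a|^2 = 113, |b|^2 = 62. cos = 79/sqrt(7006).

79/sqrt(7006)


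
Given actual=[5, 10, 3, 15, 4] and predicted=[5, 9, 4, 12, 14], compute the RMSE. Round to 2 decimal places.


MSE = 22.2000. RMSE = sqrt(22.2000) = 4.71.

4.71


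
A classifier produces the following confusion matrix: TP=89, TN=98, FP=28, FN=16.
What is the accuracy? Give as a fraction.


Accuracy = (TP + TN) / (TP + TN + FP + FN) = (89 + 98) / 231 = 17/21.

17/21


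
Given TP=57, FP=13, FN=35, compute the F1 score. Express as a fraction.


Precision = 57/70 = 57/70. Recall = 57/92 = 57/92. F1 = 2*P*R/(P+R) = 19/27.

19/27


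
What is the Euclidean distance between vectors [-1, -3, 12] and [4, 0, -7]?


d = sqrt(sum of squared differences). (-1-4)^2=25, (-3-0)^2=9, (12--7)^2=361. Sum = 395.

sqrt(395)


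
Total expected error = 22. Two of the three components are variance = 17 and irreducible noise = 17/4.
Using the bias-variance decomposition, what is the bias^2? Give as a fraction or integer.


Total error = bias^2 + variance + irreducible noise. So bias^2 = 22 - 17 - 17/4 = 3/4.

3/4


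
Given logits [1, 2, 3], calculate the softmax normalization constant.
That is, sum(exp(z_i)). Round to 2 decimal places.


Denom = e^1=2.7183 + e^2=7.3891 + e^3=20.0855. Sum = 30.1929, which rounds to 30.19.

30.19


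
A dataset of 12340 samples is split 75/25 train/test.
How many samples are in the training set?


Test set = 12340 * 25% = 3085. Training set = 12340 - 3085 = 9255.

9255


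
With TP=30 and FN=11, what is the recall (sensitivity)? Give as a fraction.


Recall = TP / (TP + FN) = 30 / 41 = 30/41.

30/41


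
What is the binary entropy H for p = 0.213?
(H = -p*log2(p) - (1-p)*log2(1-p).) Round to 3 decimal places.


H = -0.213*log2(0.213) - 0.787*log2(0.787) = 0.747.

0.747


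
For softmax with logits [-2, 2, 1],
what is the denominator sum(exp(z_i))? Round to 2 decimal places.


Denom = e^-2=0.1353 + e^2=7.3891 + e^1=2.7183. Sum = 10.2427, which rounds to 10.24.

10.24


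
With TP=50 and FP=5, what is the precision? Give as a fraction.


Precision = TP / (TP + FP) = 50 / 55 = 10/11.

10/11


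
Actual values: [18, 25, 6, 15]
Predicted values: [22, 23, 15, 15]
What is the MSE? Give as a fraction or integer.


MSE = (1/4) * ((18-22)^2=16 + (25-23)^2=4 + (6-15)^2=81 + (15-15)^2=0). Sum = 101. MSE = 101/4.

101/4


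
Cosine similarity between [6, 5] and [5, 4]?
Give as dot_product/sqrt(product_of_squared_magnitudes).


dot = 50. |a|^2 = 61, |b|^2 = 41. cos = 50/sqrt(2501).

50/sqrt(2501)


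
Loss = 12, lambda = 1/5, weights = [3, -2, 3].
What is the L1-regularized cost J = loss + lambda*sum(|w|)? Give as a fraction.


L1 norm = sum(|w|) = 8. J = 12 + 1/5 * 8 = 68/5.

68/5


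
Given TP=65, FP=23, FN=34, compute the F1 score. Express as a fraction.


Precision = 65/88 = 65/88. Recall = 65/99 = 65/99. F1 = 2*P*R/(P+R) = 130/187.

130/187


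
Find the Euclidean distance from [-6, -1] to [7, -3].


d = sqrt(sum of squared differences). (-6-7)^2=169, (-1--3)^2=4. Sum = 173.

sqrt(173)


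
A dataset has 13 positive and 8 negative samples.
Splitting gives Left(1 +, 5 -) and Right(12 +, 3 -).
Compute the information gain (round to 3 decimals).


H(parent) = 0.9587. H(left) = 0.6500, H(right) = 0.7219. Weighted = (6/21)*0.6500 + (15/21)*0.7219 = 0.7014. IG = 0.9587 - 0.7014 = 0.2573, which rounds to 0.257.

0.257


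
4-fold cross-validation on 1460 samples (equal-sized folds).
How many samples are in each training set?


Each validation fold has 1460/4 = 365 samples. Training set = 1460 - 365 = 1095.

1095


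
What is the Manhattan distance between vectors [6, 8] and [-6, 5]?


d = sum of absolute differences: |6--6|=12 + |8-5|=3 = 15.

15


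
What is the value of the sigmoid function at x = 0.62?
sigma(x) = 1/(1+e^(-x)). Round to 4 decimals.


sigma(0.62) = 1/(1+e^(-0.62)) = 1/(1+0.537944) = 1/1.537944 = 0.6502.

0.6502


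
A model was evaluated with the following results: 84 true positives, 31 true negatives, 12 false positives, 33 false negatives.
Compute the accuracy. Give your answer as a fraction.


Accuracy = (TP + TN) / (TP + TN + FP + FN) = (84 + 31) / 160 = 23/32.

23/32


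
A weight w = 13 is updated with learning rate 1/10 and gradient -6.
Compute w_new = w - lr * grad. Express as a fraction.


w_new = 13 - 1/10 * -6 = 13 - -3/5 = 68/5.

68/5


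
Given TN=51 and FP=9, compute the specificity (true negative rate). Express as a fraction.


Specificity = TN / (TN + FP) = 51 / 60 = 17/20.

17/20


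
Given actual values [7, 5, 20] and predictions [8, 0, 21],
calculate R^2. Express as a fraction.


Mean(y) = 32/3. SS_res = 27. SS_tot = 398/3. R^2 = 1 - 27/(398/3) = 317/398.

317/398


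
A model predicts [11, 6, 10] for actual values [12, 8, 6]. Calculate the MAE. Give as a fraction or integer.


MAE = (1/3) * (|12-11|=1 + |8-6|=2 + |6-10|=4). Sum = 7. MAE = 7/3.

7/3


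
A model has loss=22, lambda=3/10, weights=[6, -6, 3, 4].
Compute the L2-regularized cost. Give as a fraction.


L2 sq norm = sum(w^2) = 97. J = 22 + 3/10 * 97 = 511/10.

511/10


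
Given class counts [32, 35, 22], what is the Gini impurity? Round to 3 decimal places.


Total = 89. Proportions: 32/89, 35/89, 22/89. sum(p_i^2) = 0.3450. Gini = 1 - 0.3450 = 0.6550, which rounds to 0.655.

0.655


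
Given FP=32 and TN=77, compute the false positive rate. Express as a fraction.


FPR = FP / (FP + TN) = 32 / 109 = 32/109.

32/109


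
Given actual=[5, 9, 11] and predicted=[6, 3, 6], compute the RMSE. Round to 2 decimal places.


MSE = 20.6667. RMSE = sqrt(20.6667) = 4.55.

4.55


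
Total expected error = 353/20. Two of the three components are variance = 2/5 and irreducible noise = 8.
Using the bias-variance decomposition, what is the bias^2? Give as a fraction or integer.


Total error = bias^2 + variance + irreducible noise. So bias^2 = 353/20 - 2/5 - 8 = 37/4.

37/4


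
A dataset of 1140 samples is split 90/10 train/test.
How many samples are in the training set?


Test set = 1140 * 10% = 114. Training set = 1140 - 114 = 1026.

1026


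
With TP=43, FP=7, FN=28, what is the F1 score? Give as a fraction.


Precision = 43/50 = 43/50. Recall = 43/71 = 43/71. F1 = 2*P*R/(P+R) = 86/121.

86/121


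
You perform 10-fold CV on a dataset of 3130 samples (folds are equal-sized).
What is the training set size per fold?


Each validation fold has 3130/10 = 313 samples. Training set = 3130 - 313 = 2817.

2817


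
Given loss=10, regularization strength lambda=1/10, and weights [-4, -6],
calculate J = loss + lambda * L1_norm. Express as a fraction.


L1 norm = sum(|w|) = 10. J = 10 + 1/10 * 10 = 11.

11


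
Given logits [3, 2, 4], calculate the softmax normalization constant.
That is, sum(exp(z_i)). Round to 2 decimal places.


Denom = e^3=20.0855 + e^2=7.3891 + e^4=54.5982. Sum = 82.0728, which rounds to 82.07.

82.07


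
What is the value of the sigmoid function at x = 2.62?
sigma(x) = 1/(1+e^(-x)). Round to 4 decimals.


sigma(2.62) = 1/(1+e^(-2.62)) = 1/(1+0.072803) = 1/1.072803 = 0.9321.

0.9321


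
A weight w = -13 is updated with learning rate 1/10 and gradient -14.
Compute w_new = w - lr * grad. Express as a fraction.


w_new = -13 - 1/10 * -14 = -13 - -7/5 = -58/5.

-58/5


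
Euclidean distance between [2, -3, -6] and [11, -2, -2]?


d = sqrt(sum of squared differences). (2-11)^2=81, (-3--2)^2=1, (-6--2)^2=16. Sum = 98.

sqrt(98)


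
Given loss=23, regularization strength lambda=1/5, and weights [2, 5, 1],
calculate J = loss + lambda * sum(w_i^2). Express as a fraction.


L2 sq norm = sum(w^2) = 30. J = 23 + 1/5 * 30 = 29.

29


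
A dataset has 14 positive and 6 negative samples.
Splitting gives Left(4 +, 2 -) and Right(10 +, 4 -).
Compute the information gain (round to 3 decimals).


H(parent) = 0.8813. H(left) = 0.9183, H(right) = 0.8631. Weighted = (6/20)*0.9183 + (14/20)*0.8631 = 0.8797. IG = 0.8813 - 0.8797 = 0.0016, which rounds to 0.002.

0.002


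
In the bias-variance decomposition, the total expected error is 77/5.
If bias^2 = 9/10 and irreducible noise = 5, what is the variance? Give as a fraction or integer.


Total error = bias^2 + variance + irreducible noise. So variance = 77/5 - 9/10 - 5 = 19/2.

19/2


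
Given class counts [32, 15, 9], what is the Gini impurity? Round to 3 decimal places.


Total = 56. Proportions: 32/56, 15/56, 9/56. sum(p_i^2) = 0.4241. Gini = 1 - 0.4241 = 0.5759, which rounds to 0.576.

0.576


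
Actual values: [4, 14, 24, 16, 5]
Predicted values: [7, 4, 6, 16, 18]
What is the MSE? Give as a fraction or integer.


MSE = (1/5) * ((4-7)^2=9 + (14-4)^2=100 + (24-6)^2=324 + (16-16)^2=0 + (5-18)^2=169). Sum = 602. MSE = 602/5.

602/5


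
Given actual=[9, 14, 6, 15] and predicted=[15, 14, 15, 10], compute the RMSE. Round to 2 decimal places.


MSE = 35.5000. RMSE = sqrt(35.5000) = 5.96.

5.96


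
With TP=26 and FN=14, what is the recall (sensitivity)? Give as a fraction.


Recall = TP / (TP + FN) = 26 / 40 = 13/20.

13/20


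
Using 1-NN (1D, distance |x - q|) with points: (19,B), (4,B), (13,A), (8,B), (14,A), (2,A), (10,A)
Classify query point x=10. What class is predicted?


Distances: |19-10|=9, |4-10|=6, |13-10|=3, |8-10|=2, |14-10|=4, |2-10|=8, |10-10|=0. 1 nearest: (10,A). Counts: {'A': 1}. Majority class: A.

A


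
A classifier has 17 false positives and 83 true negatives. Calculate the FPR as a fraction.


FPR = FP / (FP + TN) = 17 / 100 = 17/100.

17/100


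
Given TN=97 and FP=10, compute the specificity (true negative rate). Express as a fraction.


Specificity = TN / (TN + FP) = 97 / 107 = 97/107.

97/107


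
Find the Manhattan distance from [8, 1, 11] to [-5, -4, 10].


d = sum of absolute differences: |8--5|=13 + |1--4|=5 + |11-10|=1 = 19.

19


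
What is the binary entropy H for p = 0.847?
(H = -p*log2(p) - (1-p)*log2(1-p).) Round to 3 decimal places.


H = -0.847*log2(0.847) - 0.153*log2(0.153) = 0.617.

0.617


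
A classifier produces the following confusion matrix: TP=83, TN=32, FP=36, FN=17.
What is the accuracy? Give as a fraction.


Accuracy = (TP + TN) / (TP + TN + FP + FN) = (83 + 32) / 168 = 115/168.

115/168


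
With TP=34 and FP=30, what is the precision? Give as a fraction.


Precision = TP / (TP + FP) = 34 / 64 = 17/32.

17/32


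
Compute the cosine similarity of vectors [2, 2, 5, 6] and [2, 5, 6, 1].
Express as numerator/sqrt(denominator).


dot = 50. |a|^2 = 69, |b|^2 = 66. cos = 50/sqrt(4554).

50/sqrt(4554)


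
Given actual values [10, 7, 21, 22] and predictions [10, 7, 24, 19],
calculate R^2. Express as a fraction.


Mean(y) = 15. SS_res = 18. SS_tot = 174. R^2 = 1 - 18/(174) = 26/29.

26/29


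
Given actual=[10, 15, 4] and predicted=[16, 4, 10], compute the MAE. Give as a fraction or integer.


MAE = (1/3) * (|10-16|=6 + |15-4|=11 + |4-10|=6). Sum = 23. MAE = 23/3.

23/3


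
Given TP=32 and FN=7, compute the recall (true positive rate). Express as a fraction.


Recall = TP / (TP + FN) = 32 / 39 = 32/39.

32/39


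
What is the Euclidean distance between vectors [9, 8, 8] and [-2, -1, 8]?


d = sqrt(sum of squared differences). (9--2)^2=121, (8--1)^2=81, (8-8)^2=0. Sum = 202.

sqrt(202)


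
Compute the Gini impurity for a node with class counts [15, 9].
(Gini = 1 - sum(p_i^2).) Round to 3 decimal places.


Total = 24. Proportions: 15/24, 9/24. sum(p_i^2) = 0.5312. Gini = 1 - 0.5312 = 0.4688, which rounds to 0.469.

0.469


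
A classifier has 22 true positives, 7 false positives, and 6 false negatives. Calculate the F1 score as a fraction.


Precision = 22/29 = 22/29. Recall = 22/28 = 11/14. F1 = 2*P*R/(P+R) = 44/57.

44/57


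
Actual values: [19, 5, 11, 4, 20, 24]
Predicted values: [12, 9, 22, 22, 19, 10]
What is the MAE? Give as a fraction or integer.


MAE = (1/6) * (|19-12|=7 + |5-9|=4 + |11-22|=11 + |4-22|=18 + |20-19|=1 + |24-10|=14). Sum = 55. MAE = 55/6.

55/6


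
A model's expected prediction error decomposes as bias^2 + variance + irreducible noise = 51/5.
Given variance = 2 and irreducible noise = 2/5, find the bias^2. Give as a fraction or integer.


Total error = bias^2 + variance + irreducible noise. So bias^2 = 51/5 - 2 - 2/5 = 39/5.

39/5


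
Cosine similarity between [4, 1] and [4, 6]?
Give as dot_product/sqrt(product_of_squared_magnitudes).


dot = 22. |a|^2 = 17, |b|^2 = 52. cos = 22/sqrt(884).

22/sqrt(884)


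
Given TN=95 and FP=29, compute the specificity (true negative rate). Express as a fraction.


Specificity = TN / (TN + FP) = 95 / 124 = 95/124.

95/124


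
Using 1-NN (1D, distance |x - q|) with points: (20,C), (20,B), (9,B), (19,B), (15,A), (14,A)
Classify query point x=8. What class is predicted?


Distances: |20-8|=12, |20-8|=12, |9-8|=1, |19-8|=11, |15-8|=7, |14-8|=6. 1 nearest: (9,B). Counts: {'B': 1}. Majority class: B.

B


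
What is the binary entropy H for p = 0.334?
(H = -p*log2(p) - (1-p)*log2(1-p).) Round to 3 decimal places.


H = -0.334*log2(0.334) - 0.666*log2(0.666) = 0.919.

0.919


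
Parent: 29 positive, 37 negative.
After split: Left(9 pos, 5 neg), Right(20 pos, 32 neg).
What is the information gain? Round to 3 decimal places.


H(parent) = 0.9894. H(left) = 0.9403, H(right) = 0.9612. Weighted = (14/66)*0.9403 + (52/66)*0.9612 = 0.9568. IG = 0.9894 - 0.9568 = 0.0326, which rounds to 0.033.

0.033


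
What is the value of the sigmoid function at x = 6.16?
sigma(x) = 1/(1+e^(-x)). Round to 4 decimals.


sigma(6.16) = 1/(1+e^(-6.16)) = 1/(1+0.002112) = 1/1.002112 = 0.9979.

0.9979


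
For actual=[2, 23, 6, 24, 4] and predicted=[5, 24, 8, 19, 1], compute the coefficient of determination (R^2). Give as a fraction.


Mean(y) = 59/5. SS_res = 48. SS_tot = 2324/5. R^2 = 1 - 48/(2324/5) = 521/581.

521/581


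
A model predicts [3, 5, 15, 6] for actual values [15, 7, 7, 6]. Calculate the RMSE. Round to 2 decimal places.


MSE = 53.0000. RMSE = sqrt(53.0000) = 7.28.

7.28


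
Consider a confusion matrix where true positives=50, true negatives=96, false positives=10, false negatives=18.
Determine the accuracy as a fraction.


Accuracy = (TP + TN) / (TP + TN + FP + FN) = (50 + 96) / 174 = 73/87.

73/87


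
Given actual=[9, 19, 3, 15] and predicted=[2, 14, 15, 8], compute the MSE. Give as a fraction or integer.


MSE = (1/4) * ((9-2)^2=49 + (19-14)^2=25 + (3-15)^2=144 + (15-8)^2=49). Sum = 267. MSE = 267/4.

267/4


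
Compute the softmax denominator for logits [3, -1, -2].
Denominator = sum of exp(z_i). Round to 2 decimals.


Denom = e^3=20.0855 + e^-1=0.3679 + e^-2=0.1353. Sum = 20.5887, which rounds to 20.59.

20.59


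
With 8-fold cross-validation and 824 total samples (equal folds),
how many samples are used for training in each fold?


Each validation fold has 824/8 = 103 samples. Training set = 824 - 103 = 721.

721


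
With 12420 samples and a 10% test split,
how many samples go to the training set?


Test set = 12420 * 10% = 1242. Training set = 12420 - 1242 = 11178.

11178


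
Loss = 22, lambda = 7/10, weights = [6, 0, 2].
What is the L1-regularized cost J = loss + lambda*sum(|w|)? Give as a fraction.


L1 norm = sum(|w|) = 8. J = 22 + 7/10 * 8 = 138/5.

138/5


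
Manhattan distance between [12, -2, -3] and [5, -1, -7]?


d = sum of absolute differences: |12-5|=7 + |-2--1|=1 + |-3--7|=4 = 12.

12


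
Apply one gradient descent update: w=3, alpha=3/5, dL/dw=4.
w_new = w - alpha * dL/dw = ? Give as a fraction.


w_new = 3 - 3/5 * 4 = 3 - 12/5 = 3/5.

3/5


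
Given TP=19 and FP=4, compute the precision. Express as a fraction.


Precision = TP / (TP + FP) = 19 / 23 = 19/23.

19/23


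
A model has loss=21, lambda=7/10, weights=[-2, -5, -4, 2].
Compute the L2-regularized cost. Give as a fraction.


L2 sq norm = sum(w^2) = 49. J = 21 + 7/10 * 49 = 553/10.

553/10


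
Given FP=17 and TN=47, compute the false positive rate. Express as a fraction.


FPR = FP / (FP + TN) = 17 / 64 = 17/64.

17/64


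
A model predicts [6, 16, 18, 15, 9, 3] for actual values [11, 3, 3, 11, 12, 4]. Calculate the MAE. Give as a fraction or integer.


MAE = (1/6) * (|11-6|=5 + |3-16|=13 + |3-18|=15 + |11-15|=4 + |12-9|=3 + |4-3|=1). Sum = 41. MAE = 41/6.

41/6


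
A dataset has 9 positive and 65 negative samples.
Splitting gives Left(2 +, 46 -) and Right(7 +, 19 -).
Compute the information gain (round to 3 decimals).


H(parent) = 0.5340. H(left) = 0.2499, H(right) = 0.8404. Weighted = (48/74)*0.2499 + (26/74)*0.8404 = 0.4574. IG = 0.5340 - 0.4574 = 0.0766, which rounds to 0.077.

0.077


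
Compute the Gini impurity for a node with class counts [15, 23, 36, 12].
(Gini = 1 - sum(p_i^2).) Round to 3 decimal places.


Total = 86. Proportions: 15/86, 23/86, 36/86, 12/86. sum(p_i^2) = 0.2966. Gini = 1 - 0.2966 = 0.7034, which rounds to 0.703.

0.703


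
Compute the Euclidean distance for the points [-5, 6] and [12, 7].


d = sqrt(sum of squared differences). (-5-12)^2=289, (6-7)^2=1. Sum = 290.

sqrt(290)


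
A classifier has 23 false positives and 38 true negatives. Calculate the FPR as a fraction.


FPR = FP / (FP + TN) = 23 / 61 = 23/61.

23/61


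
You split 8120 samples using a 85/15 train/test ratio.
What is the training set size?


Test set = 8120 * 15% = 1218. Training set = 8120 - 1218 = 6902.

6902


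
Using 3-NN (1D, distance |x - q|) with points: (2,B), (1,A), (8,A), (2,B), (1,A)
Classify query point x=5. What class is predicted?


Distances: |2-5|=3, |1-5|=4, |8-5|=3, |2-5|=3, |1-5|=4. 3 nearest: (8,A), (2,B), (2,B). Counts: {'A': 1, 'B': 2}. Majority class: B.

B


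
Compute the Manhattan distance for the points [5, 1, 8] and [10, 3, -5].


d = sum of absolute differences: |5-10|=5 + |1-3|=2 + |8--5|=13 = 20.

20


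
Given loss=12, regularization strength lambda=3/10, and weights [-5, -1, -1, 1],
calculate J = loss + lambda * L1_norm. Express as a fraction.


L1 norm = sum(|w|) = 8. J = 12 + 3/10 * 8 = 72/5.

72/5


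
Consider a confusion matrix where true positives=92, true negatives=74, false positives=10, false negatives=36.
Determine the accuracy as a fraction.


Accuracy = (TP + TN) / (TP + TN + FP + FN) = (92 + 74) / 212 = 83/106.

83/106


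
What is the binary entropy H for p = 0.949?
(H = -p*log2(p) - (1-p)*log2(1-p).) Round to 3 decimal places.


H = -0.949*log2(0.949) - 0.051*log2(0.051) = 0.291.

0.291
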